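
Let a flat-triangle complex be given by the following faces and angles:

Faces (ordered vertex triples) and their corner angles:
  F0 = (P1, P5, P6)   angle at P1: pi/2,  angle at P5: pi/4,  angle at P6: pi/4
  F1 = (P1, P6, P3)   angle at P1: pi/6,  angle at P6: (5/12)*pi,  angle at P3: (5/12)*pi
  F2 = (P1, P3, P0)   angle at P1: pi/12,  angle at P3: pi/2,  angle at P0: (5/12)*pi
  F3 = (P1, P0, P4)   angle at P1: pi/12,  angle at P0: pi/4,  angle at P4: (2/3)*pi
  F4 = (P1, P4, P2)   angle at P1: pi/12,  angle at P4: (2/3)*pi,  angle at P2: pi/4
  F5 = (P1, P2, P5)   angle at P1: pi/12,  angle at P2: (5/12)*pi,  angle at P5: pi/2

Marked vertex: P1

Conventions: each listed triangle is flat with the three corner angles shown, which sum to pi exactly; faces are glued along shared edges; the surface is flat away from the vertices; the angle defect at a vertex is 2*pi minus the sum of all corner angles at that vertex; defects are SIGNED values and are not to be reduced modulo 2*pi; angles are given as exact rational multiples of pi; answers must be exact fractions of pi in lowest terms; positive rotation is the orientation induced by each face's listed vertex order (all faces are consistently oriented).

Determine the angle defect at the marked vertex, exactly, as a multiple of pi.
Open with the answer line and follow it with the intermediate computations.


Answer: defect(P1) = pi

Sum of corner angles at P1: pi
defect = 2*pi - pi


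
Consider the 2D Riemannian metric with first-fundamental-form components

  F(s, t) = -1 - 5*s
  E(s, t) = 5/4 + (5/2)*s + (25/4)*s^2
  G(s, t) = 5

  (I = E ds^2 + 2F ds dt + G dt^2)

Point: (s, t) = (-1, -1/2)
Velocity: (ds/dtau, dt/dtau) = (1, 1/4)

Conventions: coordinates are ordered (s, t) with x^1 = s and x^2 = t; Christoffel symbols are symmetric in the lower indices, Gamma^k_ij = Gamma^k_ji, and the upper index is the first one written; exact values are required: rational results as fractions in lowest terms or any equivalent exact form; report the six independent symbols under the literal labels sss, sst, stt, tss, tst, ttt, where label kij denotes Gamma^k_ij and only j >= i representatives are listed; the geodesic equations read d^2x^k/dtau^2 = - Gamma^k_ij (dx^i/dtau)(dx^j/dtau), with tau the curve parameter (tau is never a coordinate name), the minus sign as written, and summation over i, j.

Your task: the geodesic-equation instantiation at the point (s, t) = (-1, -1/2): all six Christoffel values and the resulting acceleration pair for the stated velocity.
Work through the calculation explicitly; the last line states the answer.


E = 5, F = 4, G = 5 at the point
E_s = -10, E_t = 0, F_s = -5, F_t = 0, G_s = 0, G_t = 0
EG - F^2 = 9;  g^inv = (1/9) * [[5, -4], [-4, 5]]
first-kind symbols [ij,l] = (1/2)(d_i g_jl + d_j g_il - d_l g_ij): [ss,s] = E_s/2 = -5, [ss,t] = F_s - E_t/2 = -5, [st,s] = E_t/2 = 0, [st,t] = G_s/2 = 0, [tt,s] = F_t - G_s/2 = 0, [tt,t] = G_t/2 = 0
Gamma^s_ij = (G*[ij,s] - F*[ij,t])/(EG - F^2), Gamma^t_ij = (E*[ij,t] - F*[ij,s])/(EG - F^2)
Gamma_sss = -5/9, Gamma_sst = 0, Gamma_stt = 0, Gamma_tss = -5/9, Gamma_tst = 0, Gamma_ttt = 0
d^2s/dtau^2 = -(Gamma_sss*(1)^2 + 2*Gamma_sst*(1)*(1/4) + Gamma_stt*(1/4)^2) = 5/9
d^2t/dtau^2 = -(Gamma_tss*(1)^2 + 2*Gamma_tst*(1)*(1/4) + Gamma_ttt*(1/4)^2) = 5/9

Answer: Gamma_sss = -5/9, Gamma_sst = 0, Gamma_stt = 0, Gamma_tss = -5/9, Gamma_tst = 0, Gamma_ttt = 0; accelerations (d^2s/dtau^2, d^2t/dtau^2) = (5/9, 5/9)


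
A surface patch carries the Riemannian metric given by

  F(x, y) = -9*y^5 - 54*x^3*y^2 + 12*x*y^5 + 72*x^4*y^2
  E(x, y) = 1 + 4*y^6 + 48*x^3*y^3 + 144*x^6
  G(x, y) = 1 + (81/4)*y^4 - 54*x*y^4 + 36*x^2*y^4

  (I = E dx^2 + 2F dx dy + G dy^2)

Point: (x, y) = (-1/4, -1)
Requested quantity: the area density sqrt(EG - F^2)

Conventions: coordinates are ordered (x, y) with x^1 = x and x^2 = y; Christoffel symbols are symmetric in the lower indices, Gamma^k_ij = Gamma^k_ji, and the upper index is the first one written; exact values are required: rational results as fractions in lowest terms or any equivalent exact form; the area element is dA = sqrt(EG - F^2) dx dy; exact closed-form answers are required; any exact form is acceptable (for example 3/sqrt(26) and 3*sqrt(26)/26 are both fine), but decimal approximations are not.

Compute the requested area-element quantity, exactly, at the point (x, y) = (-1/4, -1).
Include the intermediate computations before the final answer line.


E = 1481/256, F = 105/8, G = 37; EG - F^2 = 10697/256

Answer: sqrt(EG - F^2) = sqrt(10697)/16


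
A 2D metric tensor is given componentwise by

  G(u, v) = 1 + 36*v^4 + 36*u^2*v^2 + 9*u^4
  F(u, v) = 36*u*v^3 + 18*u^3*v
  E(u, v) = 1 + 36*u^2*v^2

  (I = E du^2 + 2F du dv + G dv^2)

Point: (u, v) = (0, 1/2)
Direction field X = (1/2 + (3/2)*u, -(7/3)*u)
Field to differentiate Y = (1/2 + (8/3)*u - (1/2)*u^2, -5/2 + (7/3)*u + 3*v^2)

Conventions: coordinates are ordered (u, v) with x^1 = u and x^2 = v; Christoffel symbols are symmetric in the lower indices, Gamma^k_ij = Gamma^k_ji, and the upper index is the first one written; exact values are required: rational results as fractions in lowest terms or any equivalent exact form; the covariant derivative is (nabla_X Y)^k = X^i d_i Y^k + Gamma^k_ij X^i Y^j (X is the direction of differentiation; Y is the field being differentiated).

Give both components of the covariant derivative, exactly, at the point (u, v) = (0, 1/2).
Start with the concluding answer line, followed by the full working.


Answer: (nabla_X Y)^u = 4/3, (nabla_X Y)^v = 59/39

E = 1, F = 0, G = 13/4 at the point
E_u = 0, E_v = 0, F_u = 9/2, F_v = 0, G_u = 0, G_v = 18
EG - F^2 = 13/4;  g^inv = (4/13) * [[13/4, 0], [0, 1]]
first-kind symbols [ij,l] = (1/2)(d_i g_jl + d_j g_il - d_l g_ij): [uu,u] = E_u/2 = 0, [uu,v] = F_u - E_v/2 = 9/2, [uv,u] = E_v/2 = 0, [uv,v] = G_u/2 = 0, [vv,u] = F_v - G_u/2 = 0, [vv,v] = G_v/2 = 9
Gamma^u_ij = (G*[ij,u] - F*[ij,v])/(EG - F^2), Gamma^v_ij = (E*[ij,v] - F*[ij,u])/(EG - F^2)
Gamma_uuu = 0, Gamma_uuv = 0, Gamma_uvv = 0, Gamma_vuu = 18/13, Gamma_vuv = 0, Gamma_vvv = 36/13
X = (1/2, 0), Y = (1/2, -7/4) at the point


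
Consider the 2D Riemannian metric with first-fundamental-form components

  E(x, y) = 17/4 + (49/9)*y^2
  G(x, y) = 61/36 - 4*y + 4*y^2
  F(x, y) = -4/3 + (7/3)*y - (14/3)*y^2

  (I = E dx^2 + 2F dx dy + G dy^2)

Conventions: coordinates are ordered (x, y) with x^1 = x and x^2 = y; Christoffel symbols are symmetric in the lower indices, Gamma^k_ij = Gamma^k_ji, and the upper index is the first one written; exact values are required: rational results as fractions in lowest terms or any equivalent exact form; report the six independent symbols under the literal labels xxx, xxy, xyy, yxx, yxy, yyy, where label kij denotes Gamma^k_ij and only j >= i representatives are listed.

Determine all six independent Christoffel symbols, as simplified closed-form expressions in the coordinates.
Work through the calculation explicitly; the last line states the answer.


E = 17/4 + (49/9)*y^2; F = -4/3 + (7/3)*y - (14/3)*y^2; G = 61/36 - 4*y + 4*y^2
Gamma^k_ij = (1/2) g^{kl} (d_i g_jl + d_j g_il - d_l g_ij), with g^inv = (1/(EG-F^2)) [[G, -F], [-F, E]]
first partials: E_x = 0, E_y = (98/9)*y, F_x = 0, F_y = 7/3 - (28/3)*y, G_x = 0, G_y = -4 + 8*y
D = EG - F^2 = 781/144 - (97/9)*y + (2701/324)*y^2
expanded: Gamma^x_xx = (G E_x - 2F F_x + F E_y)/(2D), Gamma^x_xy = (G E_y - F G_x)/(2D), Gamma^x_yy = (2G F_y - G G_x - F G_y)/(2D), Gamma^y_xx = (2E F_x - E E_y - F E_x)/(2D), Gamma^y_xy = (E G_x - F E_y)/(2D), Gamma^y_yy = (E G_y - 2F F_y + F G_x)/(2D); substitute and cancel common factors

Answer: Gamma_xxx = (-32928*y^3 + 16464*y^2 - 9408*y)/(10804*y^2 - 13968*y + 7029), Gamma_xxy = (28224*y^3 - 28224*y^2 + 11956*y)/(10804*y^2 - 13968*y + 7029), Gamma_xyy = (-24192*y^3 + 36288*y^2 - 19632*y + 1668)/(10804*y^2 - 13968*y + 7029), Gamma_yxx = (-38416*y^3 - 29988*y)/(10804*y^2 - 13968*y + 7029), Gamma_yxy = (32928*y^3 - 16464*y^2 + 9408*y)/(10804*y^2 - 13968*y + 7029), Gamma_yyy = (-28224*y^3 + 28224*y^2 - 1152*y - 6984)/(10804*y^2 - 13968*y + 7029)


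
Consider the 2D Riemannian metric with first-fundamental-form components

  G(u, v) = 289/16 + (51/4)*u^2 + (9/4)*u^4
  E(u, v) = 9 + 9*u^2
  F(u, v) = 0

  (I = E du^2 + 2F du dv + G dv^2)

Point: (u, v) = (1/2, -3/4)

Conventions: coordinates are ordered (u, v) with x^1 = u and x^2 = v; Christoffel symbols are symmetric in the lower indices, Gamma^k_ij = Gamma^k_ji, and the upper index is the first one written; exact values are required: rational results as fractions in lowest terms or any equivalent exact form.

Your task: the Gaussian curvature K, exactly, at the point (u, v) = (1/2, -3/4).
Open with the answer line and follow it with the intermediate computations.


Answer: K = -128/2775

E = 45/4, F = 0, G = 1369/64, EG - F^2 = 61605/256 at the point
E_u = 9, E_v = 0, F_u = 0, F_v = 0, G_u = 111/8, G_v = 0
E_vv = 0, F_uv = 0, G_uu = 129/4
Compute both Brioschi determinants and normalise by (EG - F^2)^2.
M1 = [[-E_vv/2 + F_uv - G_uu/2, E_u/2, F_u - E_v/2], [F_v - G_u/2, E, F], [G_v/2, F, G]] = [[-129/8, 9/2, 0], [-111/16, 45/4, 0], [0, 0, 1369/64]]; det M1 = -3289707/1024
M2 = [[0, E_v/2, G_u/2], [E_v/2, E, F], [G_u/2, F, G]] = [[0, 0, 111/16], [0, 45/4, 0], [111/16, 0, 1369/64]]; det M2 = -554445/1024
det M1 - det M2 = -1367631/512; K = -1367631/512 / (61605/256)^2 = -128/2775


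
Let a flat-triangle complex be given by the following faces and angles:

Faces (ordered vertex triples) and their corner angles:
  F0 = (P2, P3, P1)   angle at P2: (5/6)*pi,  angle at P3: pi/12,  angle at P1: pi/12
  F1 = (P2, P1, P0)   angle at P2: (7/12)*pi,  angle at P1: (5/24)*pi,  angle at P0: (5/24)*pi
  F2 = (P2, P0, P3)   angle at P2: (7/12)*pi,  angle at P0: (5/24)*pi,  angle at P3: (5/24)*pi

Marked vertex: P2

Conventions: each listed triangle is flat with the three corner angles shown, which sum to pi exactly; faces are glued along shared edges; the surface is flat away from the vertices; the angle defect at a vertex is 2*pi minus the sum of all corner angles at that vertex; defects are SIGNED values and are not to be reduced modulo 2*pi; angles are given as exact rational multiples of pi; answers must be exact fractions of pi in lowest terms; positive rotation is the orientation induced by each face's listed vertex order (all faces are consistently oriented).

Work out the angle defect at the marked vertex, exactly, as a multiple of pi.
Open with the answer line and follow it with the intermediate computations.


Answer: defect(P2) = 0

Sum of corner angles at P2: 2*pi
defect = 2*pi - 2*pi


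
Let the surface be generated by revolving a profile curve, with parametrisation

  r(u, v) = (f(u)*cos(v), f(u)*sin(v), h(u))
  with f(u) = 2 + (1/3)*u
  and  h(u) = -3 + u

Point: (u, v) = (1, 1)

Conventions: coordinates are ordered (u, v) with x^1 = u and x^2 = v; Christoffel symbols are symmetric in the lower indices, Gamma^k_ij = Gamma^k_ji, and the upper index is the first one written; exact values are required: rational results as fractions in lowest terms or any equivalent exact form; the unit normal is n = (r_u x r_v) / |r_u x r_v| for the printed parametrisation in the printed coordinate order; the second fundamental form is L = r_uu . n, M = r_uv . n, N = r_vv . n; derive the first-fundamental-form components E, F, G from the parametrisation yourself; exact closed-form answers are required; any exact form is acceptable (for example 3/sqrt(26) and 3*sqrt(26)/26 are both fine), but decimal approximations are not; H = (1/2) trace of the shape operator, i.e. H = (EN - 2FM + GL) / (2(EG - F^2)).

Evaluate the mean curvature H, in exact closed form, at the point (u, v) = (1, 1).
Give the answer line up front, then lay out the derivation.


Answer: H = 9*sqrt(10)/140

f = 7/3, f' = 1/3, f'' = 0, h' = 1, h'' = 0
E = 10/9, F = 0, G = 49/9; answer radicand W^2 = 10/9
unnormalised second-form numerators: l = 0, m = 0, n = 7/3; L = l/sqrt(10/9), and similarly M = m/sqrt(W^2), N = n/sqrt(W^2)
H = (E*n - 2*F*m + G*l) / (2*(EG - F^2)*sqrt(W^2)); E*n - 2*F*m + G*l = 70/27, EG - F^2 = 490/81, so H = (3/14)/sqrt(10/9)


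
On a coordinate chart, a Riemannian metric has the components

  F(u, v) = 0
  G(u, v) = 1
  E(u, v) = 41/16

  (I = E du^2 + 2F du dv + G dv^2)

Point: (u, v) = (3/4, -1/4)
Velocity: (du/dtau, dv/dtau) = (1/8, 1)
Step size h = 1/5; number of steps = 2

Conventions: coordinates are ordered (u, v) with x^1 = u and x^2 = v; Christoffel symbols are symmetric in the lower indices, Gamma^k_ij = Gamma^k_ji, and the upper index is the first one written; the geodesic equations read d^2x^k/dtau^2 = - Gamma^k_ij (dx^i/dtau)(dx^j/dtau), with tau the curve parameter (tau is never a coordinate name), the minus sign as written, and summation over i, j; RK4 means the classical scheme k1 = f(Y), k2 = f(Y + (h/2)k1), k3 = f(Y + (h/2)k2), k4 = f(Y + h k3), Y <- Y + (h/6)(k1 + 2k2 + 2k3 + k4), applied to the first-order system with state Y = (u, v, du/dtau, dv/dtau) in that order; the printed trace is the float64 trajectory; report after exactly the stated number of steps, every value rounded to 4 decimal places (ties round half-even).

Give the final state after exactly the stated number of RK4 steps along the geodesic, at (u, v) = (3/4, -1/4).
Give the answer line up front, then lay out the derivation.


Answer: u = 0.8000, v = 0.1500, du/dtau = 0.1250, dv/dtau = 1.0000

f(Y) = (du/dtau, dv/dtau, -Gamma^u_ij Y'^i Y'^j, -Gamma^v_ij Y'^i Y'^j) with the Gammas evaluated at the stage position; h = 0.200000; intermediate values shown to 6 dp
step 0: u = 0.7500, v = -0.2500, du/dtau = 0.1250, dv/dtau = 1.0000
step 1:
  k1: at (u, v) = (0.750000, -0.250000), (du/dtau, dv/dtau) = (0.125000, 1.000000); Gamma_uuu = 0.000000, Gamma_uuv = 0.000000, Gamma_uvv = 0.000000, Gamma_vuu = 0.000000, Gamma_vuv = 0.000000, Gamma_vvv = 0.000000; k1 = (0.125000, 1.000000, 0.000000, 0.000000)
  k2: at (u, v) = (0.762500, -0.150000), (du/dtau, dv/dtau) = (0.125000, 1.000000); Gamma_uuu = 0.000000, Gamma_uuv = 0.000000, Gamma_uvv = 0.000000, Gamma_vuu = 0.000000, Gamma_vuv = 0.000000, Gamma_vvv = 0.000000; k2 = (0.125000, 1.000000, 0.000000, 0.000000)
  k3: at (u, v) = (0.762500, -0.150000), (du/dtau, dv/dtau) = (0.125000, 1.000000); Gamma_uuu = 0.000000, Gamma_uuv = 0.000000, Gamma_uvv = 0.000000, Gamma_vuu = 0.000000, Gamma_vuv = 0.000000, Gamma_vvv = 0.000000; k3 = (0.125000, 1.000000, 0.000000, 0.000000)
  k4: at (u, v) = (0.775000, -0.050000), (du/dtau, dv/dtau) = (0.125000, 1.000000); Gamma_uuu = 0.000000, Gamma_uuv = 0.000000, Gamma_uvv = 0.000000, Gamma_vuu = 0.000000, Gamma_vuv = 0.000000, Gamma_vvv = 0.000000; k4 = (0.125000, 1.000000, 0.000000, 0.000000)
  Y <- Y + (h/6)(k1 + 2k2 + 2k3 + k4): u = 0.7750, v = -0.0500, du/dtau = 0.1250, dv/dtau = 1.0000
step 2:
  k1: at (u, v) = (0.775000, -0.050000), (du/dtau, dv/dtau) = (0.125000, 1.000000); Gamma_uuu = 0.000000, Gamma_uuv = 0.000000, Gamma_uvv = 0.000000, Gamma_vuu = 0.000000, Gamma_vuv = 0.000000, Gamma_vvv = 0.000000; k1 = (0.125000, 1.000000, 0.000000, 0.000000)
  k2: at (u, v) = (0.787500, 0.050000), (du/dtau, dv/dtau) = (0.125000, 1.000000); Gamma_uuu = 0.000000, Gamma_uuv = 0.000000, Gamma_uvv = 0.000000, Gamma_vuu = 0.000000, Gamma_vuv = 0.000000, Gamma_vvv = 0.000000; k2 = (0.125000, 1.000000, 0.000000, 0.000000)
  k3: at (u, v) = (0.787500, 0.050000), (du/dtau, dv/dtau) = (0.125000, 1.000000); Gamma_uuu = 0.000000, Gamma_uuv = 0.000000, Gamma_uvv = 0.000000, Gamma_vuu = 0.000000, Gamma_vuv = 0.000000, Gamma_vvv = 0.000000; k3 = (0.125000, 1.000000, 0.000000, 0.000000)
  k4: at (u, v) = (0.800000, 0.150000), (du/dtau, dv/dtau) = (0.125000, 1.000000); Gamma_uuu = 0.000000, Gamma_uuv = 0.000000, Gamma_uvv = 0.000000, Gamma_vuu = 0.000000, Gamma_vuv = 0.000000, Gamma_vvv = 0.000000; k4 = (0.125000, 1.000000, 0.000000, 0.000000)
  Y <- Y + (h/6)(k1 + 2k2 + 2k3 + k4): u = 0.8000, v = 0.1500, du/dtau = 0.1250, dv/dtau = 1.0000


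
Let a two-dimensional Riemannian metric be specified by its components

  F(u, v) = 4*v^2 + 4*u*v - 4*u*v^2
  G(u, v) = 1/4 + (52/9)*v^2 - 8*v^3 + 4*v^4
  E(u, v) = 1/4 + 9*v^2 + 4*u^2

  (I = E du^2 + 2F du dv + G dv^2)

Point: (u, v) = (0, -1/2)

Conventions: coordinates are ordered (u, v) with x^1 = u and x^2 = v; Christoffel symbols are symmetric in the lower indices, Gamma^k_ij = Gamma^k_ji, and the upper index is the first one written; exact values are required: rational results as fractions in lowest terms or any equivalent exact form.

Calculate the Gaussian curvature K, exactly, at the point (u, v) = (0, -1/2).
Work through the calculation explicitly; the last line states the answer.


E = 5/2, F = 1, G = 53/18, EG - F^2 = 229/36 at the point
E_u = 0, E_v = -9, F_u = -3, F_v = -4, G_u = 0, G_v = -124/9
E_vv = 18, F_uv = 8, G_uu = 0
Evaluate Brioschi's two determinant matrices M1, M2 and divide by (EG - F^2)^2.
M1 = [[-E_vv/2 + F_uv - G_uu/2, E_u/2, F_u - E_v/2], [F_v - G_u/2, E, F], [G_v/2, F, G]] = [[-1, 0, 3/2], [-4, 5/2, 1], [-62/9, 1, 53/18]]; det M1 = 485/36
M2 = [[0, E_v/2, G_u/2], [E_v/2, E, F], [G_u/2, F, G]] = [[0, -9/2, 0], [-9/2, 5/2, 1], [0, 1, 53/18]]; det M2 = -477/8
det M1 - det M2 = 5263/72; K = 5263/72 / (229/36)^2 = 94734/52441

Answer: K = 94734/52441


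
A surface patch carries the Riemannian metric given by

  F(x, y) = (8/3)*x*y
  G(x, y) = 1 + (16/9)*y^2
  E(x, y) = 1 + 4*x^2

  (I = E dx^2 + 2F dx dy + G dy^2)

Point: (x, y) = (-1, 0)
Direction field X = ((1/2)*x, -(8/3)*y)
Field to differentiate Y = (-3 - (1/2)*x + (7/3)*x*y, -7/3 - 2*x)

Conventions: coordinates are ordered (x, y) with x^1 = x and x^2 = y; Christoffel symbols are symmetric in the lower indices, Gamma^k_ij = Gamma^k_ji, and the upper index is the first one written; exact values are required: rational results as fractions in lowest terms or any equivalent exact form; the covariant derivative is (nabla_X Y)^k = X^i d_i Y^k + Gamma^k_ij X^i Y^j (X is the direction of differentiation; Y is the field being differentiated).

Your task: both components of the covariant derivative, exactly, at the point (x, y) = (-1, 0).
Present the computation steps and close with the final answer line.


E = 5, F = 0, G = 1 at the point
E_x = -8, E_y = 0, F_x = 0, F_y = -8/3, G_x = 0, G_y = 0
EG - F^2 = 5;  g^inv = (1/5) * [[1, 0], [0, 5]]
first-kind symbols [ij,l] = (1/2)(d_i g_jl + d_j g_il - d_l g_ij): [xx,x] = E_x/2 = -4, [xx,y] = F_x - E_y/2 = 0, [xy,x] = E_y/2 = 0, [xy,y] = G_x/2 = 0, [yy,x] = F_y - G_x/2 = -8/3, [yy,y] = G_y/2 = 0
Gamma^x_ij = (G*[ij,x] - F*[ij,y])/(EG - F^2), Gamma^y_ij = (E*[ij,y] - F*[ij,x])/(EG - F^2)
Gamma_xxx = -4/5, Gamma_xxy = 0, Gamma_xyy = -8/15, Gamma_yxx = 0, Gamma_yxy = 0, Gamma_yyy = 0
X = (-1/2, 0), Y = (-5/2, -1/3) at the point

Answer: (nabla_X Y)^x = -3/4, (nabla_X Y)^y = 1


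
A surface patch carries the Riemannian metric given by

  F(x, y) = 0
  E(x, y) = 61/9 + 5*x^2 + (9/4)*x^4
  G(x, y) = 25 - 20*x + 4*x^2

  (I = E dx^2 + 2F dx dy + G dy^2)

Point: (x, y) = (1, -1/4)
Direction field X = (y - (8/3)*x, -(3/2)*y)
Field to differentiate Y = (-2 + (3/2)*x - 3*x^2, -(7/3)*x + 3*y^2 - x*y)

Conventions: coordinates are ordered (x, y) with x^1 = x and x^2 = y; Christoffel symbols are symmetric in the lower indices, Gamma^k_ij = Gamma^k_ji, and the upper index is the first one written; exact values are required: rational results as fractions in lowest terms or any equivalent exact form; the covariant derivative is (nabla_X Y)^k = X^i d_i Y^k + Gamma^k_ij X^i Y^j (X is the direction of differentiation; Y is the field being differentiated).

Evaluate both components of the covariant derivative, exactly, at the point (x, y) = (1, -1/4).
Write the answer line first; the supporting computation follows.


Answer: (nabla_X Y)^x = 159453/8080, (nabla_X Y)^y = 2011/864

E = 505/36, F = 0, G = 9 at the point
E_x = 19, E_y = 0, F_x = 0, F_y = 0, G_x = -12, G_y = 0
EG - F^2 = 505/4;  g^inv = (4/505) * [[9, 0], [0, 505/36]]
first-kind symbols [ij,l] = (1/2)(d_i g_jl + d_j g_il - d_l g_ij): [xx,x] = E_x/2 = 19/2, [xx,y] = F_x - E_y/2 = 0, [xy,x] = E_y/2 = 0, [xy,y] = G_x/2 = -6, [yy,x] = F_y - G_x/2 = 6, [yy,y] = G_y/2 = 0
Gamma^x_ij = (G*[ij,x] - F*[ij,y])/(EG - F^2), Gamma^y_ij = (E*[ij,y] - F*[ij,x])/(EG - F^2)
Gamma_xxx = 342/505, Gamma_xxy = 0, Gamma_xyy = 216/505, Gamma_yxx = 0, Gamma_yxy = -2/3, Gamma_yyy = 0
X = (-35/12, 3/8), Y = (-7/2, -91/48) at the point


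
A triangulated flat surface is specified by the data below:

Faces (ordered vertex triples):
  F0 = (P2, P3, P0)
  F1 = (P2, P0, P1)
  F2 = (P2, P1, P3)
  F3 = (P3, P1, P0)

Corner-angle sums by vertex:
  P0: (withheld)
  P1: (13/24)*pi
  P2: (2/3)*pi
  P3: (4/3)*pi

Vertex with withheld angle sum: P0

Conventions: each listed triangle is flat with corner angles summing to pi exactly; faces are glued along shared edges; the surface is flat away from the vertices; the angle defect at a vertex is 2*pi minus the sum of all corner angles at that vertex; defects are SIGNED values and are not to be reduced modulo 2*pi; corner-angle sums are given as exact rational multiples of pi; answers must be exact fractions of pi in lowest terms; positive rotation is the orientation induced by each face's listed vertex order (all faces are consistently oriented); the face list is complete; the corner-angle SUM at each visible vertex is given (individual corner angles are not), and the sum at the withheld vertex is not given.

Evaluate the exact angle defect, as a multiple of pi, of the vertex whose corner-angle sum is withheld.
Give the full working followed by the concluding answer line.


V = 4, E = 6, F = 4; chi = V - E + F = 2
Gauss-Bonnet: total defect = 2*pi*chi = 4*pi; visible defects sum to (83/24)*pi

Answer: defect(P0) = (13/24)*pi


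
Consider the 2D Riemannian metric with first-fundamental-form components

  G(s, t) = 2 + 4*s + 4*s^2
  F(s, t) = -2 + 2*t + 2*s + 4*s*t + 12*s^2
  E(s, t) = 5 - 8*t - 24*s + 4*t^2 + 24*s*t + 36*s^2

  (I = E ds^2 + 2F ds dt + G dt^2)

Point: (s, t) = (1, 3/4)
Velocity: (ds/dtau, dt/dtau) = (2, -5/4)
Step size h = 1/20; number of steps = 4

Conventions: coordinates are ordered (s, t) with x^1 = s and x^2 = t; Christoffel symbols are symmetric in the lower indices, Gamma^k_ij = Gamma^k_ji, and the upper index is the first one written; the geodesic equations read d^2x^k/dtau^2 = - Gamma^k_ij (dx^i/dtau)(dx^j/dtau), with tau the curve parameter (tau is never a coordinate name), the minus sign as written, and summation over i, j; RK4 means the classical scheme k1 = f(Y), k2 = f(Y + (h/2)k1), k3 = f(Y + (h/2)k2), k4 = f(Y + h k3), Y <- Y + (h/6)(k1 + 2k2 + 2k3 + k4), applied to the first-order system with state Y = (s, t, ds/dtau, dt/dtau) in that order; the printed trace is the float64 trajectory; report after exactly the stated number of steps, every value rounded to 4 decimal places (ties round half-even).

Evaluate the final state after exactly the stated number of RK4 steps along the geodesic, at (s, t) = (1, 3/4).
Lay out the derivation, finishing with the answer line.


f(Y) = (ds/dtau, dt/dtau, -Gamma^s_ij Y'^i Y'^j, -Gamma^t_ij Y'^i Y'^j) with the Gammas evaluated at the stage position; h = 0.050000; intermediate values shown to 6 dp
step 0: s = 1.0000, t = 0.7500, ds/dtau = 2.0000, dt/dtau = -1.2500
step 1:
  k1: at (s, t) = (1.000000, 0.750000), (ds/dtau, dt/dtau) = (2.000000, -1.250000); Gamma_sss = 0.819876, Gamma_sst = 0.273292, Gamma_stt = 0.000000, Gamma_tss = 0.447205, Gamma_tst = 0.149068, Gamma_ttt = 0.000000; k1 = (2.000000, -1.250000, -1.913043, -1.043478)
  k2: at (s, t) = (1.050000, 0.718750), (ds/dtau, dt/dtau) = (1.952174, -1.276087); Gamma_sss = 0.790854, Gamma_sst = 0.263618, Gamma_stt = 0.000000, Gamma_tss = 0.427302, Gamma_tst = 0.142434, Gamma_ttt = 0.000000; k2 = (1.952174, -1.276087, -1.700510, -0.918794)
  k3: at (s, t) = (1.048804, 0.718098), (ds/dtau, dt/dtau) = (1.957487, -1.272970); Gamma_sss = 0.791723, Gamma_sst = 0.263908, Gamma_stt = 0.000000, Gamma_tss = 0.428074, Gamma_tst = 0.142691, Gamma_ttt = 0.000000; k3 = (1.957487, -1.272970, -1.718467, -0.929153)
  k4: at (s, t) = (1.097874, 0.686352), (ds/dtau, dt/dtau) = (1.914077, -1.296458); Gamma_sss = 0.765178, Gamma_sst = 0.255059, Gamma_stt = 0.000000, Gamma_tss = 0.410292, Gamma_tst = 0.136764, Gamma_ttt = 0.000000; k4 = (1.914077, -1.296458, -1.537506, -0.824417)
  Y <- Y + (h/6)(k1 + 2k2 + 2k3 + k4): s = 1.0978, t = 0.6863, ds/dtau = 1.9143, dt/dtau = -1.2964
step 2:
  k1: at (s, t) = (1.097778, 0.686295), (ds/dtau, dt/dtau) = (1.914262, -1.296365); Gamma_sss = 0.765244, Gamma_sst = 0.255081, Gamma_stt = 0.000000, Gamma_tss = 0.410350, Gamma_tst = 0.136783, Gamma_ttt = 0.000000; k1 = (1.914262, -1.296365, -1.538151, -0.824808)
  k2: at (s, t) = (1.145635, 0.653886), (ds/dtau, dt/dtau) = (1.875809, -1.316985); Gamma_sss = 0.741132, Gamma_sst = 0.247044, Gamma_stt = 0.000000, Gamma_tss = 0.394602, Gamma_tst = 0.131534, Gamma_ttt = 0.000000; k2 = (1.875809, -1.316985, -1.387188, -0.738583)
  k3: at (s, t) = (1.144674, 0.653371), (ds/dtau, dt/dtau) = (1.879583, -1.314829); Gamma_sss = 0.741749, Gamma_sst = 0.247250, Gamma_stt = 0.000000, Gamma_tss = 0.395135, Gamma_tst = 0.131712, Gamma_ttt = 0.000000; k3 = (1.879583, -1.314829, -1.398403, -0.744938)
  k4: at (s, t) = (1.191757, 0.620554), (ds/dtau, dt/dtau) = (1.844342, -1.333612); Gamma_sss = 0.719492, Gamma_sst = 0.239831, Gamma_stt = 0.000000, Gamma_tss = 0.380874, Gamma_tst = 0.126958, Gamma_ttt = 0.000000; k4 = (1.844342, -1.333612, -1.267630, -0.671039)
  Y <- Y + (h/6)(k1 + 2k2 + 2k3 + k4): s = 1.1917, t = 0.6205, ds/dtau = 1.8445, dt/dtau = -1.3336
step 3:
  k1: at (s, t) = (1.191690, 0.620515), (ds/dtau, dt/dtau) = (1.844454, -1.333556); Gamma_sss = 0.719533, Gamma_sst = 0.239844, Gamma_stt = 0.000000, Gamma_tss = 0.380909, Gamma_tst = 0.126970, Gamma_ttt = 0.000000; k1 = (1.844454, -1.333556, -1.267978, -0.671247)
  k2: at (s, t) = (1.237801, 0.587176), (ds/dtau, dt/dtau) = (1.812755, -1.350337); Gamma_sss = 0.699089, Gamma_sst = 0.233030, Gamma_stt = 0.000000, Gamma_tss = 0.368080, Gamma_tst = 0.122693, Gamma_ttt = 0.000000; k2 = (1.812755, -1.350337, -1.156428, -0.608876)
  k3: at (s, t) = (1.237009, 0.586757), (ds/dtau, dt/dtau) = (1.815544, -1.348778); Gamma_sss = 0.699544, Gamma_sst = 0.233181, Gamma_stt = 0.000000, Gamma_tss = 0.368464, Gamma_tst = 0.122821, Gamma_ttt = 0.000000; k3 = (1.815544, -1.348778, -1.163824, -0.613009)
  k4: at (s, t) = (1.282467, 0.553076), (ds/dtau, dt/dtau) = (1.786263, -1.364206); Gamma_sss = 0.680529, Gamma_sst = 0.226843, Gamma_stt = 0.000000, Gamma_tss = 0.356721, Gamma_tst = 0.118907, Gamma_ttt = 0.000000; k4 = (1.786263, -1.364206, -1.065833, -0.558690)
  Y <- Y + (h/6)(k1 + 2k2 + 2k3 + k4): s = 1.2824, t = 0.5530, ds/dtau = 1.7863, dt/dtau = -1.3642
step 4:
  k1: at (s, t) = (1.282418, 0.553049), (ds/dtau, dt/dtau) = (1.786335, -1.364170); Gamma_sss = 0.680557, Gamma_sst = 0.226852, Gamma_stt = 0.000000, Gamma_tss = 0.356744, Gamma_tst = 0.118915, Gamma_ttt = 0.000000; k1 = (1.786335, -1.364170, -1.066035, -0.558809)
  k2: at (s, t) = (1.327076, 0.518944), (ds/dtau, dt/dtau) = (1.759684, -1.378140); Gamma_sss = 0.662936, Gamma_sst = 0.220979, Gamma_stt = 0.000000, Gamma_tss = 0.346050, Gamma_tst = 0.115350, Gamma_ttt = 0.000000; k2 = (1.759684, -1.378140, -0.980987, -0.512071)
  k3: at (s, t) = (1.326410, 0.518595), (ds/dtau, dt/dtau) = (1.761810, -1.376972); Gamma_sss = 0.663281, Gamma_sst = 0.221094, Gamma_stt = 0.000000, Gamma_tss = 0.346336, Gamma_tst = 0.115445, Gamma_ttt = 0.000000; k3 = (1.761810, -1.376972, -0.986079, -0.514887)
  k4: at (s, t) = (1.370508, 0.484200), (ds/dtau, dt/dtau) = (1.737031, -1.389914); Gamma_sss = 0.646789, Gamma_sst = 0.215596, Gamma_stt = 0.000000, Gamma_tss = 0.336462, Gamma_tst = 0.112154, Gamma_ttt = 0.000000; k4 = (1.737031, -1.389914, -0.910503, -0.473647)
  Y <- Y + (h/6)(k1 + 2k2 + 2k3 + k4): s = 1.3705, t = 0.4842, ds/dtau = 1.7371, dt/dtau = -1.3899

Answer: s = 1.3705, t = 0.4842, ds/dtau = 1.7371, dt/dtau = -1.3899


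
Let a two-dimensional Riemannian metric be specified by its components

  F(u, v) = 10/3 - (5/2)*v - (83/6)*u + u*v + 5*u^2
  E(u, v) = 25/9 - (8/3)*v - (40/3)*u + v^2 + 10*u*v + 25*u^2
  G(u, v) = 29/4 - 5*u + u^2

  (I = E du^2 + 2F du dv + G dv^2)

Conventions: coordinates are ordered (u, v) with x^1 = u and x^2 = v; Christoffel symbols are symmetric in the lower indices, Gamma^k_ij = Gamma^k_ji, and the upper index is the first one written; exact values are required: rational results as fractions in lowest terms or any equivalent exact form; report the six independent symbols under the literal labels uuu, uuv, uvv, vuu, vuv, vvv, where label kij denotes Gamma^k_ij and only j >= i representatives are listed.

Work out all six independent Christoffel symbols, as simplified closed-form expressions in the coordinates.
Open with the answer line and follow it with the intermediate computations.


Answer: Gamma_uuu = (900*u + 180*v - 240)/(936*u^2 + 360*u*v - 660*u + 36*v^2 - 96*v + 325), Gamma_uuv = (180*u + 36*v - 48)/(936*u^2 + 360*u*v - 660*u + 36*v^2 - 96*v + 325), Gamma_uvv = 0, Gamma_vuu = (180*u - 450)/(936*u^2 + 360*u*v - 660*u + 36*v^2 - 96*v + 325), Gamma_vuv = (36*u - 90)/(936*u^2 + 360*u*v - 660*u + 36*v^2 - 96*v + 325), Gamma_vvv = 0

E = 25/9 - (8/3)*v - (40/3)*u + v^2 + 10*u*v + 25*u^2; F = 10/3 - (5/2)*v - (83/6)*u + u*v + 5*u^2; G = 29/4 - 5*u + u^2
Gamma^k_ij = (1/2) g^{kl} (d_i g_jl + d_j g_il - d_l g_ij), with g^inv = (1/(EG-F^2)) [[G, -F], [-F, E]]
first partials: E_u = -40/3 + 10*v + 50*u, E_v = -8/3 + 2*v + 10*u, F_u = -83/6 + v + 10*u, F_v = -5/2 + u, G_u = -5 + 2*u, G_v = 0
D = EG - F^2 = 325/36 - (8/3)*v - (55/3)*u + v^2 + 10*u*v + 26*u^2
expanded: Gamma^u_uu = (G E_u - 2F F_u + F E_v)/(2D), Gamma^u_uv = (G E_v - F G_u)/(2D), Gamma^u_vv = (2G F_v - G G_u - F G_v)/(2D), Gamma^v_uu = (2E F_u - E E_v - F E_u)/(2D), Gamma^v_uv = (E G_u - F E_v)/(2D), Gamma^v_vv = (E G_v - 2F F_v + F G_u)/(2D); substitute and cancel common factors


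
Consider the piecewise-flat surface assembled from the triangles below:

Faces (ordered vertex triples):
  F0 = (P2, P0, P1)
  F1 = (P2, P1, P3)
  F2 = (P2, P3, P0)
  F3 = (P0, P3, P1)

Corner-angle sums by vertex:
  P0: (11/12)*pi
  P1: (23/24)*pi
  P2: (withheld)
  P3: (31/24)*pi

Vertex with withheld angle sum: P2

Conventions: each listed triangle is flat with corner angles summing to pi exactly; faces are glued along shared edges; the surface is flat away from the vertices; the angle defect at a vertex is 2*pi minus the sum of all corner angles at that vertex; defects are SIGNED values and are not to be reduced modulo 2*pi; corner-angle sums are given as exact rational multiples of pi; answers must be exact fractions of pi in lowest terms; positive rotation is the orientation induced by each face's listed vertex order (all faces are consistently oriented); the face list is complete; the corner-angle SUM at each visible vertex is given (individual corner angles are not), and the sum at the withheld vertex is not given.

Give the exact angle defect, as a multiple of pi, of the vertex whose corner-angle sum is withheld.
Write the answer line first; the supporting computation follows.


Answer: defect(P2) = (7/6)*pi

V = 4, E = 6, F = 4; chi = V - E + F = 2
Gauss-Bonnet: total defect = 2*pi*chi = 4*pi; visible defects sum to (17/6)*pi


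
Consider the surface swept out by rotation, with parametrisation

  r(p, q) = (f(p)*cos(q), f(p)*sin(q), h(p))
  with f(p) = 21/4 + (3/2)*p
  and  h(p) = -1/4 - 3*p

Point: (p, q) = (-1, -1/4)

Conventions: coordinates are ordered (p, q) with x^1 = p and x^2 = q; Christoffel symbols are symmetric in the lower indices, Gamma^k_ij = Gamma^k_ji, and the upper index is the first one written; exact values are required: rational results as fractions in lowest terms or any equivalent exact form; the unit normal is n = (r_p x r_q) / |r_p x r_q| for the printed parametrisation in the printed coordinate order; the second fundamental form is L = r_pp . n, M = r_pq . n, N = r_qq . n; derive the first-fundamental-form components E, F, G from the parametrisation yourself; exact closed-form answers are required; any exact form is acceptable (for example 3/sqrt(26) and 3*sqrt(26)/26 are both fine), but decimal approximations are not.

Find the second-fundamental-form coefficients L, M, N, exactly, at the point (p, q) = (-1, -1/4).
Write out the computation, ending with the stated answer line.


f = 15/4, f' = 3/2, f'' = 0, h' = -3, h'' = 0
E = 45/4, F = 0, G = 225/16; answer radicand W^2 = 45/4
unnormalised second-form numerators: l = 0, m = 0, n = -45/4; L = l/sqrt(45/4), and similarly M = m/sqrt(W^2), N = n/sqrt(W^2)

Answer: L = 0, M = 0, N = -3*sqrt(5)/2


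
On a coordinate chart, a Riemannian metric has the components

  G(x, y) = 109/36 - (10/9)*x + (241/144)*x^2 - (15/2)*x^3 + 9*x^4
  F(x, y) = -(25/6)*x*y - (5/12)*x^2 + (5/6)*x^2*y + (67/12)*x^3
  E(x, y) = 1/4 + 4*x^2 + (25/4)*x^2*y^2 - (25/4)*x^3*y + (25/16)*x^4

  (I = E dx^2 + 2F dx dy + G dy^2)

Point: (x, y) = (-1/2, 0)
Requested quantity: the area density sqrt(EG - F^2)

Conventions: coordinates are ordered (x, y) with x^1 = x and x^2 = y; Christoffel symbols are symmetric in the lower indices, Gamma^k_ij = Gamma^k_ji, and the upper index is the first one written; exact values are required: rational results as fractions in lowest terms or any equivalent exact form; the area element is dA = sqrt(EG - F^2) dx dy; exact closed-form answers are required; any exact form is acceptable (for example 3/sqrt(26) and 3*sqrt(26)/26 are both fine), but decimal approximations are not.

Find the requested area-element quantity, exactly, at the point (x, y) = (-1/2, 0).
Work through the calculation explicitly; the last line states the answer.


E = 345/256, F = -77/96, G = 3169/576; EG - F^2 = 998441/147456

Answer: sqrt(EG - F^2) = sqrt(998441)/384


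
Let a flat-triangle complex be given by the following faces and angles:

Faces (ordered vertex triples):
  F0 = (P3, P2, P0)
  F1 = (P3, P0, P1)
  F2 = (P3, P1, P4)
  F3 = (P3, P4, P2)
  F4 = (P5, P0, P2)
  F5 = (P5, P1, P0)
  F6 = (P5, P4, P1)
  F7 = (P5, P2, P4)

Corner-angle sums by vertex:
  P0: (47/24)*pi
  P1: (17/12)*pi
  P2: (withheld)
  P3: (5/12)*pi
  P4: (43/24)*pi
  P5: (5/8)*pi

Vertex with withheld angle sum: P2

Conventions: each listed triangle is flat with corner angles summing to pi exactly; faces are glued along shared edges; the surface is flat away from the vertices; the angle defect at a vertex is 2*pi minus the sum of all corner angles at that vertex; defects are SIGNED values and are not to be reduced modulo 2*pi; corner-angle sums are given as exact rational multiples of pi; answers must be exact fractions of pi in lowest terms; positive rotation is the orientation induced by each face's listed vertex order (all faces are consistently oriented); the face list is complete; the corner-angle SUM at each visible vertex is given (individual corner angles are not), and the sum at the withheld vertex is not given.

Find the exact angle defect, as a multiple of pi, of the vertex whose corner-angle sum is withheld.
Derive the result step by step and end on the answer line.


V = 6, E = 12, F = 8; chi = V - E + F = 2
Gauss-Bonnet: total defect = 2*pi*chi = 4*pi; visible defects sum to (91/24)*pi

Answer: defect(P2) = (5/24)*pi


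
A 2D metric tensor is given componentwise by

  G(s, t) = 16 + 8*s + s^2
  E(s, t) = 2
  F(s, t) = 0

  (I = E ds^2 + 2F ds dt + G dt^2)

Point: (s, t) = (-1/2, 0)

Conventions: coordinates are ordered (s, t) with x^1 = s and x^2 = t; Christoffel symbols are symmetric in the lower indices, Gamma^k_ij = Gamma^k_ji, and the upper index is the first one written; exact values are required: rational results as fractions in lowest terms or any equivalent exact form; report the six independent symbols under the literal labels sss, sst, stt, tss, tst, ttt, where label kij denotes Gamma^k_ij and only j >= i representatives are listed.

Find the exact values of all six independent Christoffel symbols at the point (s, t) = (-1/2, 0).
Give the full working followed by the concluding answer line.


E = 2, F = 0, G = 49/4 at the point
E_s = 0, E_t = 0, F_s = 0, F_t = 0, G_s = 7, G_t = 0
EG - F^2 = 49/2;  g^inv = (2/49) * [[49/4, 0], [0, 2]]
first-kind symbols [ij,l] = (1/2)(d_i g_jl + d_j g_il - d_l g_ij): [ss,s] = E_s/2 = 0, [ss,t] = F_s - E_t/2 = 0, [st,s] = E_t/2 = 0, [st,t] = G_s/2 = 7/2, [tt,s] = F_t - G_s/2 = -7/2, [tt,t] = G_t/2 = 0
Gamma^s_ij = (G*[ij,s] - F*[ij,t])/(EG - F^2), Gamma^t_ij = (E*[ij,t] - F*[ij,s])/(EG - F^2)

Answer: Gamma_sss = 0, Gamma_sst = 0, Gamma_stt = -7/4, Gamma_tss = 0, Gamma_tst = 2/7, Gamma_ttt = 0


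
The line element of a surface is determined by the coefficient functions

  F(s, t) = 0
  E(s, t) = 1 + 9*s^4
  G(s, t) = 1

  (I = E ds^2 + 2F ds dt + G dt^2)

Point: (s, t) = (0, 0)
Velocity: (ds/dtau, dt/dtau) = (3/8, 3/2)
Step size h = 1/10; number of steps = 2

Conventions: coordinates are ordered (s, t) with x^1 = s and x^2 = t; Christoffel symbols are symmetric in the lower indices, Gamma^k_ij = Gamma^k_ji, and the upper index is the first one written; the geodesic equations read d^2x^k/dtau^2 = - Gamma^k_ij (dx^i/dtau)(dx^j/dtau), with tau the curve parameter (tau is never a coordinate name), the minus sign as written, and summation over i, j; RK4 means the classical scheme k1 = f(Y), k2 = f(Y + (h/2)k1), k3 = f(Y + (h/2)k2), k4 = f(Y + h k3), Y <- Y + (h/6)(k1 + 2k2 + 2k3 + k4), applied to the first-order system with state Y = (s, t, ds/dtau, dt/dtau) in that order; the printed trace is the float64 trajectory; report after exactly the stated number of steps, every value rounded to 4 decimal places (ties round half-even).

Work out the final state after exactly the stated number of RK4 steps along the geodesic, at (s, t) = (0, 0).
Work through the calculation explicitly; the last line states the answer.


f(Y) = (ds/dtau, dt/dtau, -Gamma^s_ij Y'^i Y'^j, -Gamma^t_ij Y'^i Y'^j) with the Gammas evaluated at the stage position; h = 0.100000; intermediate values shown to 6 dp
step 0: s = 0.0000, t = 0.0000, ds/dtau = 0.3750, dt/dtau = 1.5000
step 1:
  k1: at (s, t) = (0.000000, 0.000000), (ds/dtau, dt/dtau) = (0.375000, 1.500000); Gamma_sss = 0.000000, Gamma_sst = 0.000000, Gamma_stt = 0.000000, Gamma_tss = 0.000000, Gamma_tst = 0.000000, Gamma_ttt = 0.000000; k1 = (0.375000, 1.500000, 0.000000, 0.000000)
  k2: at (s, t) = (0.018750, 0.075000), (ds/dtau, dt/dtau) = (0.375000, 1.500000); Gamma_sss = 0.000119, Gamma_sst = 0.000000, Gamma_stt = 0.000000, Gamma_tss = 0.000000, Gamma_tst = 0.000000, Gamma_ttt = 0.000000; k2 = (0.375000, 1.500000, -0.000017, 0.000000)
  k3: at (s, t) = (0.018750, 0.075000), (ds/dtau, dt/dtau) = (0.374999, 1.500000); Gamma_sss = 0.000119, Gamma_sst = 0.000000, Gamma_stt = 0.000000, Gamma_tss = 0.000000, Gamma_tst = 0.000000, Gamma_ttt = 0.000000; k3 = (0.374999, 1.500000, -0.000017, 0.000000)
  k4: at (s, t) = (0.037500, 0.150000), (ds/dtau, dt/dtau) = (0.374998, 1.500000); Gamma_sss = 0.000949, Gamma_sst = 0.000000, Gamma_stt = 0.000000, Gamma_tss = 0.000000, Gamma_tst = 0.000000, Gamma_ttt = 0.000000; k4 = (0.374998, 1.500000, -0.000133, 0.000000)
  Y <- Y + (h/6)(k1 + 2k2 + 2k3 + k4): s = 0.0375, t = 0.1500, ds/dtau = 0.3750, dt/dtau = 1.5000
step 2:
  k1: at (s, t) = (0.037500, 0.150000), (ds/dtau, dt/dtau) = (0.374997, 1.500000); Gamma_sss = 0.000949, Gamma_sst = 0.000000, Gamma_stt = 0.000000, Gamma_tss = 0.000000, Gamma_tst = 0.000000, Gamma_ttt = 0.000000; k1 = (0.374997, 1.500000, -0.000133, 0.000000)
  k2: at (s, t) = (0.056250, 0.225000), (ds/dtau, dt/dtau) = (0.374990, 1.500000); Gamma_sss = 0.003203, Gamma_sst = 0.000000, Gamma_stt = 0.000000, Gamma_tss = 0.000000, Gamma_tst = 0.000000, Gamma_ttt = 0.000000; k2 = (0.374990, 1.500000, -0.000450, 0.000000)
  k3: at (s, t) = (0.056249, 0.225000), (ds/dtau, dt/dtau) = (0.374974, 1.500000); Gamma_sss = 0.003203, Gamma_sst = 0.000000, Gamma_stt = 0.000000, Gamma_tss = 0.000000, Gamma_tst = 0.000000, Gamma_ttt = 0.000000; k3 = (0.374974, 1.500000, -0.000450, 0.000000)
  k4: at (s, t) = (0.074997, 0.300000), (ds/dtau, dt/dtau) = (0.374952, 1.500000); Gamma_sss = 0.007591, Gamma_sst = 0.000000, Gamma_stt = 0.000000, Gamma_tss = 0.000000, Gamma_tst = 0.000000, Gamma_ttt = 0.000000; k4 = (0.374952, 1.500000, -0.001067, 0.000000)
  Y <- Y + (h/6)(k1 + 2k2 + 2k3 + k4): s = 0.0750, t = 0.3000, ds/dtau = 0.3749, dt/dtau = 1.5000

Answer: s = 0.0750, t = 0.3000, ds/dtau = 0.3749, dt/dtau = 1.5000


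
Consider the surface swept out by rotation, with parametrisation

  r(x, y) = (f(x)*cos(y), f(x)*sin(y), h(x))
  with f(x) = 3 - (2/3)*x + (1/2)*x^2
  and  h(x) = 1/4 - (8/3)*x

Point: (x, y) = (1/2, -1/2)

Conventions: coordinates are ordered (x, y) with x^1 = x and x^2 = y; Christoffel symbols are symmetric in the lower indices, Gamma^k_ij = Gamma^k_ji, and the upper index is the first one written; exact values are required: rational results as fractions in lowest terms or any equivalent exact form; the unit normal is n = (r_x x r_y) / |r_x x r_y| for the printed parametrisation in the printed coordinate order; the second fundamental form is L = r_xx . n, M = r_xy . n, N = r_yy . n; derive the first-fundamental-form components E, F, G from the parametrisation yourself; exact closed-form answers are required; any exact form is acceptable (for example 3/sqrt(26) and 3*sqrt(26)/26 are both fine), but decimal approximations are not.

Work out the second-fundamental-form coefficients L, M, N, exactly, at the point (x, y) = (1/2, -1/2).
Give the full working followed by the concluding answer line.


f = 67/24, f' = -1/6, f'' = 1, h' = -8/3, h'' = 0
E = 257/36, F = 0, G = 4489/576; answer radicand W^2 = 257/36
unnormalised second-form numerators: l = 8/3, m = 0, n = -67/9; L = l/sqrt(257/36), and similarly M = m/sqrt(W^2), N = n/sqrt(W^2)

Answer: L = 16*sqrt(257)/257, M = 0, N = -134*sqrt(257)/771
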